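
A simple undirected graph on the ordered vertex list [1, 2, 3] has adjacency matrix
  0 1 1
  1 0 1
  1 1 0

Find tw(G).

2

A width-2 tree decomposition is:
Bags: B1 = {1, 2, 3}
Tree: (single bag)
A single bag containing all 3 vertices is trivially a valid decomposition of width 2. For the lower bound, the 3 vertices {1, 2, 3} are pairwise adjacent, and any tree decomposition puts a clique entirely inside one bag — forcing width ≥ 2. Therefore the treewidth is 2.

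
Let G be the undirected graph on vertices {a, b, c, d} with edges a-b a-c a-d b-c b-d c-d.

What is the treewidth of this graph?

A width-3 tree decomposition is:
Bags: B1 = {a, b, c, d}
Tree: (single bag)
A single bag containing all 4 vertices is trivially a valid decomposition of width 3. On the other hand G contains the 4-clique {a, b, c, d}. A clique must lie in a single bag of any decomposition, so no decomposition can have width below 3. Therefore the treewidth is 3.

3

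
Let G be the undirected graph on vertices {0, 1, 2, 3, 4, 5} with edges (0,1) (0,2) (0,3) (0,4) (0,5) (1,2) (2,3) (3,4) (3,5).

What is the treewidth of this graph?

2

A width-2 tree decomposition is:
Bags: B1 = {0, 3, 4}  B2 = {0, 3, 5}  B3 = {0, 2, 3}  B4 = {0, 1, 2}
Tree: B1–B2, B2–B3, B3–B4
The largest bag has 3 vertices, giving width 2; this decomposition certifies tw(G) ≤ 2. For the lower bound, the 3 vertices {0, 1, 2} are pairwise adjacent, and any tree decomposition puts a clique entirely inside one bag — forcing width ≥ 2. Therefore the treewidth is 2.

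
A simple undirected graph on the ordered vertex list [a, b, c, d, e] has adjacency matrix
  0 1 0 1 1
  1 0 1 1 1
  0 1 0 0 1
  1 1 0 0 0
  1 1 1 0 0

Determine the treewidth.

2

A width-2 tree decomposition is:
Bags: B1 = {a, b, e}  B2 = {b, c, e}  B3 = {a, b, d}
Tree: B1–B2, B1–B3
The largest bag has 3 vertices, giving width 2; this decomposition certifies tw(G) ≤ 2. Conversely, {a, b, d} is a clique of size 3, and the vertices of any clique must share a bag in every tree decomposition; so some bag has ≥ 3 vertices and tw(G) ≥ 2. Combining the bounds, tw(G) = 2.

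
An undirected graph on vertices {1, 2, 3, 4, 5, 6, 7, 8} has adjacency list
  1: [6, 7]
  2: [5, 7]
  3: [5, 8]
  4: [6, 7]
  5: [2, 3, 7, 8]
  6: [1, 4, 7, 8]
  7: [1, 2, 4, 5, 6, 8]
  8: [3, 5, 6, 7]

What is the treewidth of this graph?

A width-2 tree decomposition is:
Bags: B1 = {5, 7, 8}  B2 = {2, 5, 7}  B3 = {3, 5, 8}  B4 = {6, 7, 8}  B5 = {1, 6, 7}  B6 = {4, 6, 7}
Tree: B1–B2, B1–B3, B1–B4, B4–B5, B5–B6
Each bag holds 3 vertices, so the decomposition has width 2, which upper-bounds the treewidth. On the other hand G contains the 3-clique {3, 5, 8}. A clique must lie in a single bag of any decomposition, so no decomposition can have width below 2. The upper and lower bounds meet at 2, so that is the treewidth.

2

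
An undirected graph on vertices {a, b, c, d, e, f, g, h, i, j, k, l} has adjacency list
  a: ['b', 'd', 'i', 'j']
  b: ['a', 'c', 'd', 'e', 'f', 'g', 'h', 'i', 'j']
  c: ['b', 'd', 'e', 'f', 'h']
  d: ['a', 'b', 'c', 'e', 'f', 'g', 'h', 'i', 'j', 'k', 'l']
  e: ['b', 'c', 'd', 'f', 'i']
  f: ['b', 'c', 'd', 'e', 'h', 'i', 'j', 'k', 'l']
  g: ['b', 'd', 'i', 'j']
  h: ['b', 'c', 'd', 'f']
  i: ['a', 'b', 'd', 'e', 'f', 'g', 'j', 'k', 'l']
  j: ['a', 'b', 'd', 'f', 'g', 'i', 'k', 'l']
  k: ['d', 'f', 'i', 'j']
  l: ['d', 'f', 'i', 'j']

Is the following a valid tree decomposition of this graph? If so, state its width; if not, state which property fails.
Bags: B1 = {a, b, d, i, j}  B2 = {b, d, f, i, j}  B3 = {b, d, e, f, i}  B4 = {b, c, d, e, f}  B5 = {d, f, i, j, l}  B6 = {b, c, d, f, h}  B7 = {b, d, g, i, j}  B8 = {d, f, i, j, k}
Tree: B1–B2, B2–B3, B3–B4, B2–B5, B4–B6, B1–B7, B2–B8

Vertex coverage: the bags together contain {a, b, c, d, e, f, g, h, i, j, k, l}, the full vertex set. Edge coverage: each edge of G has both endpoints in at least one bag. Running intersection: for every vertex, the bags containing it form a connected subtree. All three properties hold, so this is a valid tree decomposition of width max|bag| − 1 = 4, and hence tw(G) ≤ 4.

Yes; width 4.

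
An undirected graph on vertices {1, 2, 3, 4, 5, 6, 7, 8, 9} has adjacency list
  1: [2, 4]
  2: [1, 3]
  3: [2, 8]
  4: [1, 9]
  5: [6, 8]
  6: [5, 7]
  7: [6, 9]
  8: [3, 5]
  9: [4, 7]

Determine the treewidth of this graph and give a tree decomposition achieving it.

Treewidth 2.
Bags: B1 = {1, 2, 4}  B2 = {2, 3, 4}  B3 = {3, 4, 8}  B4 = {4, 5, 8}  B5 = {4, 5, 6}  B6 = {4, 6, 7}  B7 = {4, 7, 9}
Tree: B1–B2, B2–B3, B3–B4, B4–B5, B5–B6, B6–B7

Every bag has size at most 3, so the width is 3 − 1 = 2 and tw(G) ≤ 2. Since 4–1–2–3–8–5–6–7–9–4 is a cycle in G, G is not acyclic. Forests are exactly the graphs of treewidth ≤ 1, so tw(G) ≥ 2. Therefore the treewidth is 2.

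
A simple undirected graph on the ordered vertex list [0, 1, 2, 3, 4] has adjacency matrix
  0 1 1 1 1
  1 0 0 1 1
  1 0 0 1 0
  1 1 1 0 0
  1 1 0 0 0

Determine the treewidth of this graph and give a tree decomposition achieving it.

The largest bag has 3 vertices, giving width 2; this decomposition certifies tw(G) ≤ 2. For the lower bound, the 3 vertices {0, 1, 3} are pairwise adjacent, and any tree decomposition puts a clique entirely inside one bag — forcing width ≥ 2. The upper and lower bounds meet at 2, so that is the treewidth.

Treewidth 2.
One such decomposition:
Bags: B1 = {0, 1, 3}  B2 = {0, 2, 3}  B3 = {0, 1, 4}
Tree: B1–B2, B1–B3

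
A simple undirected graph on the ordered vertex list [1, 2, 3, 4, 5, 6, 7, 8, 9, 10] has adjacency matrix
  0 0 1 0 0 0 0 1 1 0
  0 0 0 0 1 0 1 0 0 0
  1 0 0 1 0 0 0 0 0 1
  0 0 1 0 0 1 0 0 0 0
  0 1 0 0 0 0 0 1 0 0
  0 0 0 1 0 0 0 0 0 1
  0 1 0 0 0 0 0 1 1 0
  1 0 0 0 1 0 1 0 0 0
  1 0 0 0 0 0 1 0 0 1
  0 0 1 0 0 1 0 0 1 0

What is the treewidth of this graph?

2

A width-2 tree decomposition is:
Bags: B1 = {2, 5, 8}  B2 = {2, 7, 8}  B3 = {1, 7, 8}  B4 = {1, 7, 9}  B5 = {1, 3, 9}  B6 = {3, 9, 10}  B7 = {3, 4, 10}  B8 = {4, 6, 10}
Tree: B1–B2, B2–B3, B3–B4, B4–B5, B5–B6, B6–B7, B7–B8
Every bag has size at most 3, so the width is 3 − 1 = 2 and tw(G) ≤ 2. For the lower bound, G contains the cycle 5–2–7–8–5, so G is not a forest; only forests have treewidth ≤ 1, hence tw(G) ≥ 2. Therefore the treewidth is 2.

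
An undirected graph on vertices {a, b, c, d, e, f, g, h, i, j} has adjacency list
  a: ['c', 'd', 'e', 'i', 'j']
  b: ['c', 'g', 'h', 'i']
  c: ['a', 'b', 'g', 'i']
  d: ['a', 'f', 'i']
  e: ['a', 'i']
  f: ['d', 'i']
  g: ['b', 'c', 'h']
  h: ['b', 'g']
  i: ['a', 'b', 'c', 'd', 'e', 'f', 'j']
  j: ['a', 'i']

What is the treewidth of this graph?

2

A width-2 tree decomposition is:
Bags: B1 = {a, c, i}  B2 = {b, c, i}  B3 = {a, d, i}  B4 = {b, c, g}  B5 = {d, f, i}  B6 = {b, g, h}  B7 = {a, e, i}  B8 = {a, i, j}
Tree: B1–B2, B1–B3, B2–B4, B3–B5, B4–B6, B1–B7, B7–B8
The largest bag has 3 vertices, giving width 2; this decomposition certifies tw(G) ≤ 2. On the other hand G contains the 3-clique {b, g, h}. A clique must lie in a single bag of any decomposition, so no decomposition can have width below 2. Hence tw(G) = 2 exactly.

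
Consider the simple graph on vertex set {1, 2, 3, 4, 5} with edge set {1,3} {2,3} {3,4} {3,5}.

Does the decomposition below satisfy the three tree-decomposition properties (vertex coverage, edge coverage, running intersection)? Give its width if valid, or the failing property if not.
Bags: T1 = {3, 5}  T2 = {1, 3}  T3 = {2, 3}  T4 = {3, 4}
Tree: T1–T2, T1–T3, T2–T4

Checking the three conditions: (i) the bags cover all of {1, 2, 3, 4, 5}; (ii) for each edge, some bag contains both endpoints; (iii) the bags containing any fixed vertex form a subtree. All hold, so the decomposition is valid with width 2 − 1 = 1.

Yes; width 1.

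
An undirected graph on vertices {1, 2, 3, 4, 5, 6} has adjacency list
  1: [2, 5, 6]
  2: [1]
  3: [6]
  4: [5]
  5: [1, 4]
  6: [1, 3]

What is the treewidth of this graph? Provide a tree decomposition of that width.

Treewidth 1.
One such decomposition:
Bags: B1 = {1, 6}  B2 = {1, 2}  B3 = {1, 5}  B4 = {3, 6}  B5 = {4, 5}
Tree: B1–B2, B2–B3, B1–B4, B3–B5

Each bag holds 2 vertices, so the decomposition has width 1, which upper-bounds the treewidth. G has an edge, so its treewidth is at least 1. Hence tw(G) = 1 exactly.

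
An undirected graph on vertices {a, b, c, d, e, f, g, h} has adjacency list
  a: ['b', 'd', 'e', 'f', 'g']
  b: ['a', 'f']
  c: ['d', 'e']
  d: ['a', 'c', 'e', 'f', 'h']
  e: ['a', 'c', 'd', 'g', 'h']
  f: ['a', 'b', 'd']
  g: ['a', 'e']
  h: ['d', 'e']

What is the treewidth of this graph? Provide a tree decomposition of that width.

Each bag holds 3 vertices, so the decomposition has width 2, which upper-bounds the treewidth. For the lower bound, the 3 vertices {d, e, h} are pairwise adjacent, and any tree decomposition puts a clique entirely inside one bag — forcing width ≥ 2. Combining the bounds, tw(G) = 2.

Treewidth 2.
One such decomposition:
Bags: B1 = {a, e, g}  B2 = {a, d, e}  B3 = {c, d, e}  B4 = {a, d, f}  B5 = {a, b, f}  B6 = {d, e, h}
Tree: B1–B2, B2–B3, B2–B4, B4–B5, B3–B6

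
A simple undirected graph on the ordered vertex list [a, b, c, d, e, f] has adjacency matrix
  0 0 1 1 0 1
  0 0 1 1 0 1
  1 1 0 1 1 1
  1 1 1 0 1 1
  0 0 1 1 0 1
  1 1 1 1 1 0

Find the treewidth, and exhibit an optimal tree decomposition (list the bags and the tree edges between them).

Treewidth 3.
One such decomposition:
Bags: B1 = {c, d, e, f}  B2 = {b, c, d, f}  B3 = {a, c, d, f}
Tree: B1–B2, B1–B3

Each bag holds 4 vertices, so the decomposition has width 3, which upper-bounds the treewidth. Conversely, {c, d, e, f} is a clique of size 4, and the vertices of any clique must share a bag in every tree decomposition; so some bag has ≥ 4 vertices and tw(G) ≥ 3. Therefore the treewidth is 3.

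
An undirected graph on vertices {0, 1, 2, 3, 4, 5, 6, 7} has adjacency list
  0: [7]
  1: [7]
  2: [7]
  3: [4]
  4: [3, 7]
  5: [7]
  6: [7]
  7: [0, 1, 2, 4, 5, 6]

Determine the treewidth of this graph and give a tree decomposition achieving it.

Treewidth 1.
One such decomposition:
Bags: B1 = {1, 7}  B2 = {2, 7}  B3 = {5, 7}  B4 = {4, 7}  B5 = {3, 4}  B6 = {0, 7}  B7 = {6, 7}
Tree: B1–B2, B2–B3, B1–B4, B4–B5, B1–B6, B3–B7

Every bag has size at most 2, so the width is 2 − 1 = 1 and tw(G) ≤ 1. Since G has at least one edge (e.g. 7–1), it is not an edgeless graph, so tw(G) ≥ 1. Hence tw(G) = 1 exactly.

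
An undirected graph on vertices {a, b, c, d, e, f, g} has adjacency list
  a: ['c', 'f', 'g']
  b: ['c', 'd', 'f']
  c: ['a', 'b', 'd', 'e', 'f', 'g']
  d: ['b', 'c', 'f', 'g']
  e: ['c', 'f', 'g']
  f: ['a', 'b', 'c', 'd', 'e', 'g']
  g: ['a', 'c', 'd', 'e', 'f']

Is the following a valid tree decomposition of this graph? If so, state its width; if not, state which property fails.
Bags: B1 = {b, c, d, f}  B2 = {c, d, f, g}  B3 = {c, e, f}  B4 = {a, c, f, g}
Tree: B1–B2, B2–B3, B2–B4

A tree decomposition must satisfy three properties: every vertex lies in some bag; for every edge, both endpoints lie together in some bag; and for every vertex, the bags containing it form a connected subtree. Here edge (g,e) lies in no bag, so the decomposition is invalid.

No — edge (g,e) lies in no bag.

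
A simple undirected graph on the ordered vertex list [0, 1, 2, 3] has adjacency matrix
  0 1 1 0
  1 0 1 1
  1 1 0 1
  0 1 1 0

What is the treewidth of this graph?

2

A width-2 tree decomposition is:
Bags: B1 = {0, 1, 2}  B2 = {1, 2, 3}
Tree: B1–B2
Every bag has size at most 3, so the width is 3 − 1 = 2 and tw(G) ≤ 2. For the lower bound, the 3 vertices {0, 1, 2} are pairwise adjacent, and any tree decomposition puts a clique entirely inside one bag — forcing width ≥ 2. Hence tw(G) = 2 exactly.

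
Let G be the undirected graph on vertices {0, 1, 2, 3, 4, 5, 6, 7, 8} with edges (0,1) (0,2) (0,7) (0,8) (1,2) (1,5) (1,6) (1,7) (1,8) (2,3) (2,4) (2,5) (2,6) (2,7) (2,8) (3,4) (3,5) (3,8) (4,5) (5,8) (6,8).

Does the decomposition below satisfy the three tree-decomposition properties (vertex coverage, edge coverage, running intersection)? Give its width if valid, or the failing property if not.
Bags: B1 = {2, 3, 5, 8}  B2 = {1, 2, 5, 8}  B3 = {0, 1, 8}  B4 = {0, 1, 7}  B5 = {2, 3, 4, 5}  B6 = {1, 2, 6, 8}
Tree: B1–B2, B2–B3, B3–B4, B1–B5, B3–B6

No — edge (2,0) lies in no bag.

A tree decomposition must satisfy three properties: every vertex lies in some bag; for every edge, both endpoints lie together in some bag; and for every vertex, the bags containing it form a connected subtree. Here edge (2,0) lies in no bag, so the decomposition is invalid.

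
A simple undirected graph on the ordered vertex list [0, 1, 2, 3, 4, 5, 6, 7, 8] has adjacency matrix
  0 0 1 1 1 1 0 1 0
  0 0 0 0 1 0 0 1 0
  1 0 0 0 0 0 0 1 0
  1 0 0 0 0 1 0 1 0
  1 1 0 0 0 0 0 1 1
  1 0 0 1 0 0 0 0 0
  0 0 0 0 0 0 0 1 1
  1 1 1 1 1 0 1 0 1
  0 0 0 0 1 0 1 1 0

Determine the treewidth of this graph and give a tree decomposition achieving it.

Every bag has size at most 3, so the width is 3 − 1 = 2 and tw(G) ≤ 2. For the lower bound, the 3 vertices {0, 3, 5} are pairwise adjacent, and any tree decomposition puts a clique entirely inside one bag — forcing width ≥ 2. Combining the bounds, tw(G) = 2.

Treewidth 2.
Bags: B1 = {4, 7, 8}  B2 = {0, 4, 7}  B3 = {0, 3, 7}  B4 = {0, 3, 5}  B5 = {6, 7, 8}  B6 = {1, 4, 7}  B7 = {0, 2, 7}
Tree: B1–B2, B2–B3, B3–B4, B1–B5, B1–B6, B2–B7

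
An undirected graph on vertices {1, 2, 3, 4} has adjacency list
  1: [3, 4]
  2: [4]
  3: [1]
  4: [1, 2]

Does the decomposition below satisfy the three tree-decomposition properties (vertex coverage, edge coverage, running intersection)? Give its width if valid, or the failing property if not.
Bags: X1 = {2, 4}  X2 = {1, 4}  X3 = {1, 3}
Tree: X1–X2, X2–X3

Every vertex of G appears in some bag (union = {1, 2, 3, 4}); every edge is covered by a bag; and for each vertex v the set of bags containing v is connected in the bag tree. The decomposition is therefore valid. The largest bag has 2 vertices, so the width is 1.

Yes; width 1.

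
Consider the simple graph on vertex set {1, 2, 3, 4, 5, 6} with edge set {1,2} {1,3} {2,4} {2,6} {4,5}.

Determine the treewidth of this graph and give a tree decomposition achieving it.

The largest bag has 2 vertices, giving width 1; this decomposition certifies tw(G) ≤ 1. Since G has at least one edge (e.g. 4–2), it is not an edgeless graph, so tw(G) ≥ 1. Hence tw(G) = 1 exactly.

Treewidth 1.
One optimal decomposition is:
Bags: B1 = {2, 4}  B2 = {4, 5}  B3 = {1, 2}  B4 = {1, 3}  B5 = {2, 6}
Tree: B1–B2, B1–B3, B3–B4, B1–B5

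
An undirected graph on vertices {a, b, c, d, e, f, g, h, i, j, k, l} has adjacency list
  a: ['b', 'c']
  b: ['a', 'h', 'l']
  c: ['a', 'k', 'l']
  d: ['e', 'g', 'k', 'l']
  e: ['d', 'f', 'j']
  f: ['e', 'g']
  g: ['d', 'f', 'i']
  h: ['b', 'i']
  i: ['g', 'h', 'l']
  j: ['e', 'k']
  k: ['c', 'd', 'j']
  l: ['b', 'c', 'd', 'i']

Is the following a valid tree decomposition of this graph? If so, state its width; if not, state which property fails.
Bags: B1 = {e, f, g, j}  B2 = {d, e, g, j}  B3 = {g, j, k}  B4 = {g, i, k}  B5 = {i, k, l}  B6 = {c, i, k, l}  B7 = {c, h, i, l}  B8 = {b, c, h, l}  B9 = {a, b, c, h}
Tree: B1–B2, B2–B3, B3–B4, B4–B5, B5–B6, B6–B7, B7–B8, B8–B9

A tree decomposition must satisfy three properties: every vertex lies in some bag; for every edge, both endpoints lie together in some bag; and for every vertex, the bags containing it form a connected subtree. Here edge (d,k) lies in no bag, so the decomposition is invalid.

No — edge (d,k) lies in no bag.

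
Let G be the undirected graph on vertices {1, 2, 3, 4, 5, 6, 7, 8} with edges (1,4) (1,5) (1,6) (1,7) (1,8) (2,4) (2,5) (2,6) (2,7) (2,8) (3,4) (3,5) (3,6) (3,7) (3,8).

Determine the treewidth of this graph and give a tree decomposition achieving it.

The largest bag has 4 vertices, giving width 3; this decomposition certifies tw(G) ≤ 3. For the lower bound: the 4 vertex sets {2,4}, {1,6}, {3}, {7} are disjoint, each induces a connected subgraph, and every pair is joined by at least one edge of G. Contracting each set to a single vertex therefore yields K_{4} as a minor, and since treewidth is minor-monotone, tw(G) ≥ tw(K_{4}) = 3. The upper and lower bounds meet at 3, so that is the treewidth.

Treewidth 3.
Bags: B1 = {1, 2, 3, 4}  B2 = {1, 2, 3, 6}  B3 = {1, 2, 3, 7}  B4 = {1, 2, 3, 5}  B5 = {1, 2, 3, 8}
Tree: B1–B2, B2–B3, B3–B4, B4–B5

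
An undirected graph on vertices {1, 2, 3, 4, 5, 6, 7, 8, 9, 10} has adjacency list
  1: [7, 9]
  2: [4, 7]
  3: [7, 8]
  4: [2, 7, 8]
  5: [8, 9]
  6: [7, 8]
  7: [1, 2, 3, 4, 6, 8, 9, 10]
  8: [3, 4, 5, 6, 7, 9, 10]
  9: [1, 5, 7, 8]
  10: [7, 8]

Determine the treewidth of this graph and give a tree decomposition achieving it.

Treewidth 2.
One such decomposition:
Bags: B1 = {7, 8, 9}  B2 = {1, 7, 9}  B3 = {4, 7, 8}  B4 = {7, 8, 10}  B5 = {2, 4, 7}  B6 = {6, 7, 8}  B7 = {5, 8, 9}  B8 = {3, 7, 8}
Tree: B1–B2, B1–B3, B3–B4, B3–B5, B3–B6, B1–B7, B1–B8

Every bag has size at most 3, so the width is 3 − 1 = 2 and tw(G) ≤ 2. For the lower bound, the 3 vertices {5, 8, 9} are pairwise adjacent, and any tree decomposition puts a clique entirely inside one bag — forcing width ≥ 2. Combining the bounds, tw(G) = 2.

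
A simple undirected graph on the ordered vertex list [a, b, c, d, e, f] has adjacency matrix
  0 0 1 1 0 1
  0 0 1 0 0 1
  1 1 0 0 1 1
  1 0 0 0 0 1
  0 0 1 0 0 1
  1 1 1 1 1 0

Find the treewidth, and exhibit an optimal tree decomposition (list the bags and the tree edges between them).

Treewidth 2.
Bags: B1 = {a, d, f}  B2 = {a, c, f}  B3 = {c, e, f}  B4 = {b, c, f}
Tree: B1–B2, B2–B3, B2–B4

Each bag holds 3 vertices, so the decomposition has width 2, which upper-bounds the treewidth. Conversely, {a, d, f} is a clique of size 3, and the vertices of any clique must share a bag in every tree decomposition; so some bag has ≥ 3 vertices and tw(G) ≥ 2. The upper and lower bounds meet at 2, so that is the treewidth.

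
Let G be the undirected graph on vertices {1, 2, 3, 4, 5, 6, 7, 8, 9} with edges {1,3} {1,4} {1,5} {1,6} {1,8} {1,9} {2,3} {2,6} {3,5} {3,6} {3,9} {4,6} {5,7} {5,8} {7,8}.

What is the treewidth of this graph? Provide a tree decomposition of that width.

Treewidth 2.
One such decomposition:
Bags: B1 = {1, 5, 8}  B2 = {1, 3, 5}  B3 = {1, 3, 6}  B4 = {1, 4, 6}  B5 = {2, 3, 6}  B6 = {5, 7, 8}  B7 = {1, 3, 9}
Tree: B1–B2, B2–B3, B3–B4, B3–B5, B1–B6, B3–B7

The largest bag has 3 vertices, giving width 2; this decomposition certifies tw(G) ≤ 2. For the lower bound, the 3 vertices {1, 5, 8} are pairwise adjacent, and any tree decomposition puts a clique entirely inside one bag — forcing width ≥ 2. Therefore the treewidth is 2.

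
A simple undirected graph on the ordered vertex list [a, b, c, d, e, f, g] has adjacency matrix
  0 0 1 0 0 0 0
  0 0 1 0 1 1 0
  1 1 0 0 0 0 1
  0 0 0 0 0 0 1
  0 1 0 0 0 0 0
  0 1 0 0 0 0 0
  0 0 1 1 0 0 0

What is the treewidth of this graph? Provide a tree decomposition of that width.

Treewidth 1.
One optimal decomposition is:
Bags: B1 = {b, e}  B2 = {b, c}  B3 = {b, f}  B4 = {c, g}  B5 = {d, g}  B6 = {a, c}
Tree: B1–B2, B1–B3, B2–B4, B4–B5, B4–B6

The largest bag has 2 vertices, giving width 1; this decomposition certifies tw(G) ≤ 1. G has an edge, so its treewidth is at least 1. The upper and lower bounds meet at 1, so that is the treewidth.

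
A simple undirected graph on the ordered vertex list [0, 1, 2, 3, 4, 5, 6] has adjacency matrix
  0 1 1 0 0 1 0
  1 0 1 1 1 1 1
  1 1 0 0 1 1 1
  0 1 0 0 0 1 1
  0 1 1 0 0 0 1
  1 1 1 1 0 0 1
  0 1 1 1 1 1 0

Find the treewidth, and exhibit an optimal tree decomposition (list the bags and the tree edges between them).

Each bag holds 4 vertices, so the decomposition has width 3, which upper-bounds the treewidth. On the other hand G contains the 4-clique {1, 2, 4, 6}. A clique must lie in a single bag of any decomposition, so no decomposition can have width below 3. Therefore the treewidth is 3.

Treewidth 3.
One such decomposition:
Bags: B1 = {0, 1, 2, 5}  B2 = {1, 2, 5, 6}  B3 = {1, 2, 4, 6}  B4 = {1, 3, 5, 6}
Tree: B1–B2, B2–B3, B2–B4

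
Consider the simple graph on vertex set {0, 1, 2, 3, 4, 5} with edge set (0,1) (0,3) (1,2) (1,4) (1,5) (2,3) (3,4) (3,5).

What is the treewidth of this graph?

A width-2 tree decomposition is:
Bags: B1 = {1, 3, 5}  B2 = {1, 3, 4}  B3 = {1, 2, 3}  B4 = {0, 1, 3}
Tree: B1–B2, B2–B3, B3–B4
Each bag holds 3 vertices, so the decomposition has width 2, which upper-bounds the treewidth. The edges 5–3–4–1–5 form a cycle, so G is not a tree and its treewidth is at least 2. Combining the bounds, tw(G) = 2.

2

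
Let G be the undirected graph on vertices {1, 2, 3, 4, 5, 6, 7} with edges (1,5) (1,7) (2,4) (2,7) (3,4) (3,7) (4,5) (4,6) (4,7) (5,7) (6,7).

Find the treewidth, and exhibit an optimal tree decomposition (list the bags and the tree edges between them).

The largest bag has 3 vertices, giving width 2; this decomposition certifies tw(G) ≤ 2. Conversely, {1, 5, 7} is a clique of size 3, and the vertices of any clique must share a bag in every tree decomposition; so some bag has ≥ 3 vertices and tw(G) ≥ 2. Therefore the treewidth is 2.

Treewidth 2.
Bags: B1 = {1, 5, 7}  B2 = {4, 5, 7}  B3 = {2, 4, 7}  B4 = {3, 4, 7}  B5 = {4, 6, 7}
Tree: B1–B2, B2–B3, B3–B4, B2–B5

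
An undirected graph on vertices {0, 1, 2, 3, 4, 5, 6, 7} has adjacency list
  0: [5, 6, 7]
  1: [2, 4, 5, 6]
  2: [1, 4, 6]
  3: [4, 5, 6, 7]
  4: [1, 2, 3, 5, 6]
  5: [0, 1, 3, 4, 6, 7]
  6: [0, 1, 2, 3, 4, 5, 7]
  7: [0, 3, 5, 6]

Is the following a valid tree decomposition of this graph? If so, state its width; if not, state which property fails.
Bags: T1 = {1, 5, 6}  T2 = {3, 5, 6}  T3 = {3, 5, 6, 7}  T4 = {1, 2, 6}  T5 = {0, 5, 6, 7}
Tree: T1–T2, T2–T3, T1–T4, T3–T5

A tree decomposition must satisfy three properties: every vertex lies in some bag; for every edge, both endpoints lie together in some bag; and for every vertex, the bags containing it form a connected subtree. Here vertex 4 appears in no bag, so the decomposition is invalid.

No — vertex 4 appears in no bag.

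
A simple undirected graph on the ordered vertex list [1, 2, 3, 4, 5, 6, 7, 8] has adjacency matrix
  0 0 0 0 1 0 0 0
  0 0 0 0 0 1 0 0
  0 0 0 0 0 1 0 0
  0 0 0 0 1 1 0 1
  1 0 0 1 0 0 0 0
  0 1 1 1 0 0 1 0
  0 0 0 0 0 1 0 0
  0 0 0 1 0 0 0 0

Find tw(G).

A width-1 tree decomposition is:
Bags: B1 = {3, 6}  B2 = {4, 6}  B3 = {4, 5}  B4 = {1, 5}  B5 = {4, 8}  B6 = {2, 6}  B7 = {6, 7}
Tree: B1–B2, B2–B3, B3–B4, B3–B5, B1–B6, B1–B7
Every bag has size at most 2, so the width is 2 − 1 = 1 and tw(G) ≤ 1. G has an edge, so its treewidth is at least 1. Hence tw(G) = 1 exactly.

1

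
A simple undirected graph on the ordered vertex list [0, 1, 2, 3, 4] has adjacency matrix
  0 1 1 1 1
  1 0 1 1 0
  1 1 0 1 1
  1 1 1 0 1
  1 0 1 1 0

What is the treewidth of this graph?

3

A width-3 tree decomposition is:
Bags: B1 = {0, 2, 3, 4}  B2 = {0, 1, 2, 3}
Tree: B1–B2
Each bag holds 4 vertices, so the decomposition has width 3, which upper-bounds the treewidth. For the lower bound, the 4 vertices {0, 1, 2, 3} are pairwise adjacent, and any tree decomposition puts a clique entirely inside one bag — forcing width ≥ 3. The upper and lower bounds meet at 3, so that is the treewidth.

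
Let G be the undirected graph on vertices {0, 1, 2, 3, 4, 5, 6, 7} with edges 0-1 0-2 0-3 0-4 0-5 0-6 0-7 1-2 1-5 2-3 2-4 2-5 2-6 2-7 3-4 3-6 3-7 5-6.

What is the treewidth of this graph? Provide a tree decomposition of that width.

Treewidth 3.
One such decomposition:
Bags: B1 = {0, 2, 3, 6}  B2 = {0, 2, 5, 6}  B3 = {0, 2, 3, 7}  B4 = {0, 2, 3, 4}  B5 = {0, 1, 2, 5}
Tree: B1–B2, B1–B3, B3–B4, B2–B5

Every bag has size at most 4, so the width is 4 − 1 = 3 and tw(G) ≤ 3. For the lower bound, the 4 vertices {0, 1, 2, 5} are pairwise adjacent, and any tree decomposition puts a clique entirely inside one bag — forcing width ≥ 3. Hence tw(G) = 3 exactly.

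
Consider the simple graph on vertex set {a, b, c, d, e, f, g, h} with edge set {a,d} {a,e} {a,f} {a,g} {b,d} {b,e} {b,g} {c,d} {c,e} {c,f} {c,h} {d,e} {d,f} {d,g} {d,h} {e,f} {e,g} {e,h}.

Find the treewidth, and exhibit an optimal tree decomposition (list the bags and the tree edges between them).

Every bag has size at most 4, so the width is 4 − 1 = 3 and tw(G) ≤ 3. For the lower bound, the 4 vertices {a, d, e, g} are pairwise adjacent, and any tree decomposition puts a clique entirely inside one bag — forcing width ≥ 3. Combining the bounds, tw(G) = 3.

Treewidth 3.
One optimal decomposition is:
Bags: B1 = {b, d, e, g}  B2 = {a, d, e, g}  B3 = {a, d, e, f}  B4 = {c, d, e, f}  B5 = {c, d, e, h}
Tree: B1–B2, B2–B3, B3–B4, B4–B5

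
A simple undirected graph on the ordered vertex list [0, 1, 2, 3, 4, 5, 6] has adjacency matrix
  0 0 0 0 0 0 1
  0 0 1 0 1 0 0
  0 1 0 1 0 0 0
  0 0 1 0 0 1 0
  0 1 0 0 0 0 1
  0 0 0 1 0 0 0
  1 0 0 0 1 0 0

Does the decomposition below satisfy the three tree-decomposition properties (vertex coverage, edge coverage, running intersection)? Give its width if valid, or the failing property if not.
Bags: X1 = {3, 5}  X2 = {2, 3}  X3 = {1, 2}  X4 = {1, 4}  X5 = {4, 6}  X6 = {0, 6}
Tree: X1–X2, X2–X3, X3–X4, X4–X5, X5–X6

Yes; width 1.

Every vertex of G appears in some bag (union = {0, 1, 2, 3, 4, 5, 6}); every edge is covered by a bag; and for each vertex v the set of bags containing v is connected in the bag tree. The decomposition is therefore valid. The largest bag has 2 vertices, so the width is 1.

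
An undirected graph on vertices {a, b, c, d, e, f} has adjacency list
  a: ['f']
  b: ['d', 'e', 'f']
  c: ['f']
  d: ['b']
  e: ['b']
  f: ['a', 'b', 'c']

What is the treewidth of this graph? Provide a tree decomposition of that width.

Treewidth 1.
One optimal decomposition is:
Bags: B1 = {b, d}  B2 = {b, f}  B3 = {c, f}  B4 = {a, f}  B5 = {b, e}
Tree: B1–B2, B2–B3, B2–B4, B1–B5

The largest bag has 2 vertices, giving width 1; this decomposition certifies tw(G) ≤ 1. Any graph with an edge has treewidth ≥ 1, and G has the edge b–d. Combining the bounds, tw(G) = 1.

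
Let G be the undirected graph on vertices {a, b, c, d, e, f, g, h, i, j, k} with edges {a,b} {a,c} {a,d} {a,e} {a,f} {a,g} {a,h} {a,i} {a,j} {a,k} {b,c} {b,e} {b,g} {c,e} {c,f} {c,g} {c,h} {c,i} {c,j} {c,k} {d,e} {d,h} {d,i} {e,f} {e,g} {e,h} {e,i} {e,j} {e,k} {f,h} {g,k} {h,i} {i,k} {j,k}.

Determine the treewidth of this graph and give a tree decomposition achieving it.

Treewidth 4.
One optimal decomposition is:
Bags: B1 = {a, b, c, e, g}  B2 = {a, c, e, g, k}  B3 = {a, c, e, j, k}  B4 = {a, c, e, i, k}  B5 = {a, c, e, h, i}  B6 = {a, c, e, f, h}  B7 = {a, d, e, h, i}
Tree: B1–B2, B2–B3, B3–B4, B4–B5, B5–B6, B5–B7

Each bag holds 5 vertices, so the decomposition has width 4, which upper-bounds the treewidth. Conversely, {a, d, e, h, i} is a clique of size 5, and the vertices of any clique must share a bag in every tree decomposition; so some bag has ≥ 5 vertices and tw(G) ≥ 4. The upper and lower bounds meet at 4, so that is the treewidth.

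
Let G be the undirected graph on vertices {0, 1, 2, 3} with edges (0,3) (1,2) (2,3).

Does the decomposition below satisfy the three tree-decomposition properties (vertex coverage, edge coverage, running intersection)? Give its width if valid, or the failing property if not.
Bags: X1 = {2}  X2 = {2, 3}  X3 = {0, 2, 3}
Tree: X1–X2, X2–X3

No — vertex 1 appears in no bag.

A tree decomposition must satisfy three properties: every vertex lies in some bag; for every edge, both endpoints lie together in some bag; and for every vertex, the bags containing it form a connected subtree. Here vertex 1 appears in no bag, so the decomposition is invalid.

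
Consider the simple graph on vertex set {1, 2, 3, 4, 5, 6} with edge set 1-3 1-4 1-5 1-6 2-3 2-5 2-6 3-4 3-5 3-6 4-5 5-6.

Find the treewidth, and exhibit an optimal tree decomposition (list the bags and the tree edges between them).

Treewidth 3.
Bags: B1 = {2, 3, 5, 6}  B2 = {1, 3, 5, 6}  B3 = {1, 3, 4, 5}
Tree: B1–B2, B2–B3

Every bag has size at most 4, so the width is 4 − 1 = 3 and tw(G) ≤ 3. For the lower bound, the 4 vertices {1, 3, 4, 5} are pairwise adjacent, and any tree decomposition puts a clique entirely inside one bag — forcing width ≥ 3. Combining the bounds, tw(G) = 3.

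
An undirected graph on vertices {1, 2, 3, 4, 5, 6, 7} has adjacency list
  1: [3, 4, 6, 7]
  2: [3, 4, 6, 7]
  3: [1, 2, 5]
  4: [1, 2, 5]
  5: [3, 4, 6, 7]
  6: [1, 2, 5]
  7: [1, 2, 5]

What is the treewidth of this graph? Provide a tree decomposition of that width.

The largest bag has 4 vertices, giving width 3; this decomposition certifies tw(G) ≤ 3. For the lower bound: the 4 vertex sets {1,7}, {2,4}, {5}, {3} are disjoint, each induces a connected subgraph, and every pair is joined by at least one edge of G. Contracting each set to a single vertex therefore yields K_{4} as a minor, and since treewidth is minor-monotone, tw(G) ≥ tw(K_{4}) = 3. The upper and lower bounds meet at 3, so that is the treewidth.

Treewidth 3.
Bags: B1 = {1, 2, 5, 7}  B2 = {1, 2, 4, 5}  B3 = {1, 2, 3, 5}  B4 = {1, 2, 5, 6}
Tree: B1–B2, B2–B3, B3–B4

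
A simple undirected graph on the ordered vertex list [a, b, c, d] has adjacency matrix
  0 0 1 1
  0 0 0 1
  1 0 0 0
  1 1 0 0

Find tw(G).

1

A width-1 tree decomposition is:
Bags: B1 = {a, d}  B2 = {a, c}  B3 = {b, d}
Tree: B1–B2, B1–B3
Each bag holds 2 vertices, so the decomposition has width 1, which upper-bounds the treewidth. Since G has at least one edge (e.g. d–a), it is not an edgeless graph, so tw(G) ≥ 1. The upper and lower bounds meet at 1, so that is the treewidth.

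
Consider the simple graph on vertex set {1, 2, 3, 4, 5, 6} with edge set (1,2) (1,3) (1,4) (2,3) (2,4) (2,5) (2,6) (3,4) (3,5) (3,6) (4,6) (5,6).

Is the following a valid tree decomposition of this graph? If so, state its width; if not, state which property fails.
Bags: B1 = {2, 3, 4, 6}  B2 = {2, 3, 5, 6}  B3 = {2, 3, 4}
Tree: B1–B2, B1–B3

No — vertex 1 appears in no bag.

A tree decomposition must satisfy three properties: every vertex lies in some bag; for every edge, both endpoints lie together in some bag; and for every vertex, the bags containing it form a connected subtree. Here vertex 1 appears in no bag, so the decomposition is invalid.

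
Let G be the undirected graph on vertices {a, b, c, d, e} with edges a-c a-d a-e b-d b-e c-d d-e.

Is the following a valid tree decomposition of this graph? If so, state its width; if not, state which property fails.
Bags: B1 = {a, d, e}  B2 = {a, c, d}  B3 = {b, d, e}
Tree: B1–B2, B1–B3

Yes; width 2.

Every vertex of G appears in some bag (union = {a, b, c, d, e}); every edge is covered by a bag; and for each vertex v the set of bags containing v is connected in the bag tree. The decomposition is therefore valid. The largest bag has 3 vertices, so the width is 2.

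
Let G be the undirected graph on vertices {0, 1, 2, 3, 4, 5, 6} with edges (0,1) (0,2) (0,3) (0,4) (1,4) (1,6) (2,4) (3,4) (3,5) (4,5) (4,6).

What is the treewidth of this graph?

A width-2 tree decomposition is:
Bags: B1 = {0, 3, 4}  B2 = {0, 2, 4}  B3 = {3, 4, 5}  B4 = {0, 1, 4}  B5 = {1, 4, 6}
Tree: B1–B2, B1–B3, B2–B4, B4–B5
Each bag holds 3 vertices, so the decomposition has width 2, which upper-bounds the treewidth. Conversely, {0, 1, 4} is a clique of size 3, and the vertices of any clique must share a bag in every tree decomposition; so some bag has ≥ 3 vertices and tw(G) ≥ 2. Therefore the treewidth is 2.

2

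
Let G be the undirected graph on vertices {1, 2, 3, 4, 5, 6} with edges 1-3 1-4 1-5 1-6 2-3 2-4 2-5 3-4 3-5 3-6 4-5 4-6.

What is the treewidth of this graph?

A width-3 tree decomposition is:
Bags: B1 = {1, 3, 4, 6}  B2 = {1, 3, 4, 5}  B3 = {2, 3, 4, 5}
Tree: B1–B2, B2–B3
Every bag has size at most 4, so the width is 4 − 1 = 3 and tw(G) ≤ 3. For the lower bound, the 4 vertices {1, 3, 4, 5} are pairwise adjacent, and any tree decomposition puts a clique entirely inside one bag — forcing width ≥ 3. The upper and lower bounds meet at 3, so that is the treewidth.

3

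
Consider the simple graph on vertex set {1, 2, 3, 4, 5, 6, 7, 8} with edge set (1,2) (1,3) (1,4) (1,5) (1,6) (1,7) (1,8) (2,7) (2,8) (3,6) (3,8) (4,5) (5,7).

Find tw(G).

A width-2 tree decomposition is:
Bags: B1 = {1, 5, 7}  B2 = {1, 2, 7}  B3 = {1, 2, 8}  B4 = {1, 4, 5}  B5 = {1, 3, 8}  B6 = {1, 3, 6}
Tree: B1–B2, B2–B3, B1–B4, B3–B5, B5–B6
The largest bag has 3 vertices, giving width 2; this decomposition certifies tw(G) ≤ 2. On the other hand G contains the 3-clique {1, 2, 8}. A clique must lie in a single bag of any decomposition, so no decomposition can have width below 2. Combining the bounds, tw(G) = 2.

2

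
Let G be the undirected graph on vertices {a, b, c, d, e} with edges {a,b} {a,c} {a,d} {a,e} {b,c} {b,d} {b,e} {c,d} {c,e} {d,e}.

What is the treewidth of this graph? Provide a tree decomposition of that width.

With just one bag of size 5, the width is 5 − 1 = 4, so tw(G) ≤ 4. Conversely, {a, b, c, d, e} is a clique of size 5, and the vertices of any clique must share a bag in every tree decomposition; so some bag has ≥ 5 vertices and tw(G) ≥ 4. Combining the bounds, tw(G) = 4.

Treewidth 4.
Bags: B1 = {a, b, c, d, e}
Tree: (single bag)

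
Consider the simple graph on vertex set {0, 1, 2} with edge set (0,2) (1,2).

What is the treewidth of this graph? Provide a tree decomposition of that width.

The largest bag has 2 vertices, giving width 1; this decomposition certifies tw(G) ≤ 1. Since G has at least one edge (e.g. 1–2), it is not an edgeless graph, so tw(G) ≥ 1. Combining the bounds, tw(G) = 1.

Treewidth 1.
Bags: B1 = {1, 2}  B2 = {0, 2}
Tree: B1–B2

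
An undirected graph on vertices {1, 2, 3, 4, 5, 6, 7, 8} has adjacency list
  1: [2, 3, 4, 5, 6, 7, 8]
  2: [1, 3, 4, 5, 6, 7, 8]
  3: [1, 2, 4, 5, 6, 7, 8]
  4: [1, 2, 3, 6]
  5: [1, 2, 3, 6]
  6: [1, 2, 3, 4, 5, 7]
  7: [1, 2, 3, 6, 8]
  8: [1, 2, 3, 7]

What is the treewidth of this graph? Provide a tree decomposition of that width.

Treewidth 4.
One such decomposition:
Bags: B1 = {1, 2, 3, 6, 7}  B2 = {1, 2, 3, 5, 6}  B3 = {1, 2, 3, 4, 6}  B4 = {1, 2, 3, 7, 8}
Tree: B1–B2, B2–B3, B1–B4

The largest bag has 5 vertices, giving width 4; this decomposition certifies tw(G) ≤ 4. For the lower bound, the 5 vertices {1, 2, 3, 7, 8} are pairwise adjacent, and any tree decomposition puts a clique entirely inside one bag — forcing width ≥ 4. The upper and lower bounds meet at 4, so that is the treewidth.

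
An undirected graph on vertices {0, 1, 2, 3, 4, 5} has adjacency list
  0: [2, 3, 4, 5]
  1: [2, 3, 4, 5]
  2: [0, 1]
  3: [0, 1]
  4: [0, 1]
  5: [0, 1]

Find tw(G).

A width-2 tree decomposition is:
Bags: B1 = {0, 1, 3}  B2 = {0, 1, 4}  B3 = {0, 1, 5}  B4 = {0, 1, 2}
Tree: B1–B2, B2–B3, B3–B4
Every bag has size at most 3, so the width is 3 − 1 = 2 and tw(G) ≤ 2. Since 1–3–0–4–1 is a cycle in G, G is not acyclic. Forests are exactly the graphs of treewidth ≤ 1, so tw(G) ≥ 2. Combining the bounds, tw(G) = 2.

2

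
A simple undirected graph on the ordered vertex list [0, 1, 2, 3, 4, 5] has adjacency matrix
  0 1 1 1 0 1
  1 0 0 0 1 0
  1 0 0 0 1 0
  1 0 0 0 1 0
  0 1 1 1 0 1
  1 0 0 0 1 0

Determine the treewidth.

2

A width-2 tree decomposition is:
Bags: B1 = {0, 1, 4}  B2 = {0, 3, 4}  B3 = {0, 2, 4}  B4 = {0, 4, 5}
Tree: B1–B2, B2–B3, B3–B4
The largest bag has 3 vertices, giving width 2; this decomposition certifies tw(G) ≤ 2. The edges 0–1–4–3–0 form a cycle, so G is not a tree and its treewidth is at least 2. Combining the bounds, tw(G) = 2.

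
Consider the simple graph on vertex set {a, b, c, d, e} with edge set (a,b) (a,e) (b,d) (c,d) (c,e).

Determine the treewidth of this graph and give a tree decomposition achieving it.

Each bag holds 3 vertices, so the decomposition has width 2, which upper-bounds the treewidth. The edges b–a–e–c–d–b form a cycle, so G is not a tree and its treewidth is at least 2. Hence tw(G) = 2 exactly.

Treewidth 2.
Bags: B1 = {a, b, e}  B2 = {b, c, e}  B3 = {b, c, d}
Tree: B1–B2, B2–B3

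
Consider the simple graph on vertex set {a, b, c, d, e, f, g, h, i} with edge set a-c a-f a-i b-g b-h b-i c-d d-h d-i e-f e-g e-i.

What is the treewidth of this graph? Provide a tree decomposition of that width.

Every bag has size at most 4, so the width is 4 − 1 = 3 and tw(G) ≤ 3. For the lower bound: the 4 vertex sets {b,g,h}, {d}, {i}, {a,c,e,f} are disjoint, each induces a connected subgraph, and every pair is joined by at least one edge of G. Contracting each set to a single vertex therefore yields K_{4} as a minor, and since treewidth is minor-monotone, tw(G) ≥ tw(K_{4}) = 3. Combining the bounds, tw(G) = 3.

Treewidth 3.
One optimal decomposition is:
Bags: B1 = {b, d, g, h}  B2 = {b, d, g, i}  B3 = {d, e, g, i}  B4 = {c, d, e, i}  B5 = {a, c, e, i}  B6 = {a, c, e, f}
Tree: B1–B2, B2–B3, B3–B4, B4–B5, B5–B6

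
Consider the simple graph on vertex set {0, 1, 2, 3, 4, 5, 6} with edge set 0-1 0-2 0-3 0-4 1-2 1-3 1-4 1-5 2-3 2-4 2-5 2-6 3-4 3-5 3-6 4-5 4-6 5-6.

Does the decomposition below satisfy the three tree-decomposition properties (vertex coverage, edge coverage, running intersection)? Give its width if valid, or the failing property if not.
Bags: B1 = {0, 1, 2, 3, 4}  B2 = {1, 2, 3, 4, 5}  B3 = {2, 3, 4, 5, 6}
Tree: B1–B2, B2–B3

Yes; width 4.

Vertex coverage: the bags together contain {0, 1, 2, 3, 4, 5, 6}, the full vertex set. Edge coverage: each edge of G has both endpoints in at least one bag. Running intersection: for every vertex, the bags containing it form a connected subtree. All three properties hold, so this is a valid tree decomposition of width max|bag| − 1 = 4, and hence tw(G) ≤ 4.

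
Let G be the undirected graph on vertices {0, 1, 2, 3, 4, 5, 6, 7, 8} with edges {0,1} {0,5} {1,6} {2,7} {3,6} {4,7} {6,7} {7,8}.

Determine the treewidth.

1

A width-1 tree decomposition is:
Bags: B1 = {6, 7}  B2 = {4, 7}  B3 = {1, 6}  B4 = {3, 6}  B5 = {2, 7}  B6 = {0, 1}  B7 = {7, 8}  B8 = {0, 5}
Tree: B1–B2, B1–B3, B1–B4, B2–B5, B3–B6, B5–B7, B6–B8
Each bag holds 2 vertices, so the decomposition has width 1, which upper-bounds the treewidth. G has an edge, so its treewidth is at least 1. Combining the bounds, tw(G) = 1.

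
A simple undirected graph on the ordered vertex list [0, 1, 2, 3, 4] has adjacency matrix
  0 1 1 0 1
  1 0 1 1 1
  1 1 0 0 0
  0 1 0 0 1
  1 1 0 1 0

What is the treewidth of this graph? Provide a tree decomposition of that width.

Treewidth 2.
One such decomposition:
Bags: B1 = {0, 1, 4}  B2 = {0, 1, 2}  B3 = {1, 3, 4}
Tree: B1–B2, B1–B3

Each bag holds 3 vertices, so the decomposition has width 2, which upper-bounds the treewidth. For the lower bound, the 3 vertices {0, 1, 2} are pairwise adjacent, and any tree decomposition puts a clique entirely inside one bag — forcing width ≥ 2. Therefore the treewidth is 2.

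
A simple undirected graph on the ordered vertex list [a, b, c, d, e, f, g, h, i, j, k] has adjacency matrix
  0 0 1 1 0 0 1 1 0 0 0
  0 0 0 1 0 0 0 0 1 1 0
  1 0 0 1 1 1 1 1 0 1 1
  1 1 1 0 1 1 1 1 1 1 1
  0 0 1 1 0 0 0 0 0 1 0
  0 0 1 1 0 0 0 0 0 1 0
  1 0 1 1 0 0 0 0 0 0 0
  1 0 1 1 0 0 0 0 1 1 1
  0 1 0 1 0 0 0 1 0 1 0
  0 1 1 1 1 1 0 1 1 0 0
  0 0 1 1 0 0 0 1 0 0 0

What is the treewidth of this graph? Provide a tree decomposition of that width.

Each bag holds 4 vertices, so the decomposition has width 3, which upper-bounds the treewidth. For the lower bound, the 4 vertices {a, c, d, g} are pairwise adjacent, and any tree decomposition puts a clique entirely inside one bag — forcing width ≥ 3. The upper and lower bounds meet at 3, so that is the treewidth.

Treewidth 3.
One optimal decomposition is:
Bags: B1 = {c, d, h, j}  B2 = {d, h, i, j}  B3 = {c, d, f, j}  B4 = {c, d, e, j}  B5 = {c, d, h, k}  B6 = {b, d, i, j}  B7 = {a, c, d, h}  B8 = {a, c, d, g}
Tree: B1–B2, B1–B3, B1–B4, B1–B5, B2–B6, B1–B7, B7–B8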